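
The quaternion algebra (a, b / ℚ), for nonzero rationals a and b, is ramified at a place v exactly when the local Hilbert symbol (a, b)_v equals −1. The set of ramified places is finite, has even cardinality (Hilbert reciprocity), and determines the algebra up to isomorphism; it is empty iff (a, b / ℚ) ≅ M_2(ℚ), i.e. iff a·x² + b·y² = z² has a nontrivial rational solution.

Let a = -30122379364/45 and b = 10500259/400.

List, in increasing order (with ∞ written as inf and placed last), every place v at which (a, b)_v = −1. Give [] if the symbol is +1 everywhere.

[2, 11]

Mod squares: a ≡ -5, b ≡ 1771. Check v ∈ {∞, 2, 3, 5, 7, 11, 23}.
v=3: a=3^-2·(≡1), b=3^0·(≡1) mod 3; (1|3)=+1, (1|3)=+1; (−1)^{-2·0·1}·(+1)^0·(+1)^-2 = +1.
v=5: a=5^-1·(≡4), b=5^-2·(≡4) mod 5; (4|5)=+1, (4|5)=+1; (−1)^{-1·-2·2}·(+1)^-2·(+1)^-1 = +1.
v=2: v_2(a)=2, v_2(b)=-4; units ≡ 3, 3 (mod 8); ε·ε+αω+βω = 1·1+2·1+-4·1 ≡ 1  ⇒  (a,b)_2 = -1.
v=11: a=11^2·(≡6), b=11^3·(≡6) mod 11; (6|11)=-1, (6|11)=-1; (−1)^{2·3·5}·(-1)^3·(-1)^2 = -1.
v=∞: -5 < 0 and 1771 > 0  ⇒  (a,b)_∞ = +1.
v=7: a=7^6·(≡1), b=7^3·(≡2) mod 7; (1|7)=+1, (2|7)=+1; (−1)^{6·3·3}·(+1)^3·(+1)^6 = +1.
v=23: a=23^2·(≡4), b=23^1·(≡16) mod 23; (4|23)=+1, (16|23)=+1; (−1)^{2·1·11}·(+1)^1·(+1)^2 = +1.
|Ram(-5, 1771)| = 2, even; anisotropic at {2, 11}.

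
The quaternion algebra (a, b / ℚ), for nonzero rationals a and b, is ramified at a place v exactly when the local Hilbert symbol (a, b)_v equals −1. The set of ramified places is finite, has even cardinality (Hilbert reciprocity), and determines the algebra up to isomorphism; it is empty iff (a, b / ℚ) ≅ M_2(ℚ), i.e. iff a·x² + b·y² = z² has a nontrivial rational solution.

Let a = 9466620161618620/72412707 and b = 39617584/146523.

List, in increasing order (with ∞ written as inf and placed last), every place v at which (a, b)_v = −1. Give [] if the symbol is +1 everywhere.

Mod squares: a ≡ 285285, b ≡ 57. Check v ∈ {∞, 2, 3, 5, 7, 11, 13, 17, 19, 23}.
v=3: a=3^-1·(≡1), b=3^-1·(≡1) mod 3; (1|3)=+1, (1|3)=+1; (−1)^{-1·-1·1}·(+1)^-1·(+1)^-1 = -1.
v=17: a=17^-6·(≡15), b=17^-2·(≡5) mod 17; (15|17)=+1, (5|17)=-1; (−1)^{-6·-2·8}·(+1)^-2·(-1)^-6 = +1.
v=11: a=11^1·(≡8), b=11^0·(≡2) mod 11; (8|11)=-1, (2|11)=-1; (−1)^{1·0·5}·(-1)^0·(-1)^1 = -1.
v=7: a=7^1·(≡1), b=7^0·(≡1) mod 7; (1|7)=+1, (1|7)=+1; (−1)^{1·0·3}·(+1)^0·(+1)^1 = +1.
v=∞: 285285 > 0 and 57 > 0  ⇒  (a,b)_∞ = +1.
v=23: a=23^2·(≡8), b=23^0·(≡10) mod 23; (8|23)=+1, (10|23)=-1; (−1)^{2·0·11}·(+1)^0·(-1)^2 = +1.
v=19: a=19^7·(≡9), b=19^5·(≡12) mod 19; (9|19)=+1, (12|19)=-1; (−1)^{7·5·9}·(+1)^5·(-1)^7 = +1.
v=13: a=13^1·(≡9), b=13^-2·(≡5) mod 13; (9|13)=+1, (5|13)=-1; (−1)^{1·-2·6}·(+1)^-2·(-1)^1 = -1.
v=2: v_2(a)=2, v_2(b)=4; units ≡ 5, 1 (mod 8); ε·ε+αω+βω = 0·0+2·0+4·1 ≡ 0  ⇒  (a,b)_2 = +1.
v=5: a=5^1·(≡2), b=5^0·(≡3) mod 5; (2|5)=-1, (3|5)=-1; (−1)^{1·0·2}·(-1)^0·(-1)^1 = -1.
|Ram(285285, 57)| = 4, even; anisotropic at {3, 5, 11, 13}.

[3, 5, 11, 13]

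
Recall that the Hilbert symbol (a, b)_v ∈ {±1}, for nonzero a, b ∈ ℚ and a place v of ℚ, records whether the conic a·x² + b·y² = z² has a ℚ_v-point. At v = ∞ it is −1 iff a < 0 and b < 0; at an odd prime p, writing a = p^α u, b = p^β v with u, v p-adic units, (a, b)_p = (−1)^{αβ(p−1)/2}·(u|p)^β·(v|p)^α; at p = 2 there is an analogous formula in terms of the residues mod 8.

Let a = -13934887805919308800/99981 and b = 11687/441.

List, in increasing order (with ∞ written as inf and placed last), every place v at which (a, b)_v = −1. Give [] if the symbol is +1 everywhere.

(a, b) ≡ (-87087, 11687) mod (ℚ^×)²; places V = {2, 3, 5, 7, 11, 13, 23, 29, 31, ∞}.
(a,b)_7: α=-1, u≡3; β=-2, v≡2 (mod 7); (3|7)=-1, (2|7)=+1; sign (−1)^0·-1^-2·+1^-1 = +1.
(a,b)_5: α=2, u≡3; β=0, v≡2 (mod 5); (3|5)=-1, (2|5)=-1; sign (−1)^0·-1^0·-1^2 = +1.
(a,b)_13: α=3, u≡10; β=1, v≡11 (mod 13); (10|13)=+1, (11|13)=-1; sign (−1)^0·+1^1·-1^3 = -1.
(a,b)_2: α=10, β=0; u≡1, v≡7 (mod 8); ε(u)ε(v)=0·1, αω(v)=10·0, βω(u)=0·0; sum ≡ 0  ⇒  +1.
(a,b)_∞: sgn(-87087)=−, sgn(11687)=+, so +1.
(a,b)_29: α=3, u≡1; β=1, v≡14 (mod 29); (1|29)=+1, (14|29)=-1; sign (−1)^0·+1^1·-1^3 = -1.
(a,b)_3: α=-3, u≡2; β=-2, v≡2 (mod 3); (2|3)=-1, (2|3)=-1; sign (−1)^0·-1^-2·-1^-3 = -1.
(a,b)_23: α=-2, u≡17; β=0, v≡18 (mod 23); (17|23)=-1, (18|23)=+1; sign (−1)^0·-1^0·+1^-2 = +1.
(a,b)_31: α=4, u≡11; β=1, v≡14 (mod 31); (11|31)=-1, (14|31)=+1; sign (−1)^0·-1^1·+1^4 = -1.
(a,b)_11: α=1, u≡1; β=0, v≡5 (mod 11); (1|11)=+1, (5|11)=+1; sign (−1)^0·+1^0·+1^1 = +1.
Ram(-87087, 11687) = {3, 13, 29, 31}; no ℚ_3-point on the conic.

[3, 13, 29, 31]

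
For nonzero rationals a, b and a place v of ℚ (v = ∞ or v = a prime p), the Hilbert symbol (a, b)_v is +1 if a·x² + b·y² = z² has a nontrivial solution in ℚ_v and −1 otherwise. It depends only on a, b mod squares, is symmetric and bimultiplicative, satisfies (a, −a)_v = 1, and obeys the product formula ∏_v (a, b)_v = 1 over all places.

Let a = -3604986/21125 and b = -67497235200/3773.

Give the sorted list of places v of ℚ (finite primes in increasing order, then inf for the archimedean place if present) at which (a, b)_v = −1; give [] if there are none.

[7, 11, 17, inf]

(a, b) ≡ (-770, -1113959) mod (ℚ^×)²; places V = {2, 3, 5, 7, 11, 13, 17, 23, 37, ∞}.
(a,b)_17: α=2, u≡5; β=1, v≡1 (mod 17); (5|17)=-1, (1|17)=+1; sign (−1)^0·-1^1·+1^2 = -1.
(a,b)_23: α=0, u≡1; β=1, v≡14 (mod 23); (1|23)=+1, (14|23)=-1; sign (−1)^0·+1^1·-1^0 = +1.
(a,b)_2: α=1, β=8; u≡7, v≡1 (mod 8); ε(u)ε(v)=1·0, αω(v)=1·0, βω(u)=8·0; sum ≡ 0  ⇒  +1.
(a,b)_∞: sgn(-770)=−, sgn(-1113959)=−, so -1.
(a,b)_3: α=4, u≡1; β=6, v≡1 (mod 3); (1|3)=+1, (1|3)=+1; sign (−1)^0·+1^6·+1^4 = +1.
(a,b)_11: α=1, u≡6; β=-1, v≡6 (mod 11); (6|11)=-1, (6|11)=-1; sign (−1)^1·-1^-1·-1^1 = -1.
(a,b)_5: α=-3, u≡1; β=2, v≡4 (mod 5); (1|5)=+1, (4|5)=+1; sign (−1)^0·+1^2·+1^-3 = +1.
(a,b)_13: α=-2, u≡12; β=0, v≡7 (mod 13); (12|13)=+1, (7|13)=-1; sign (−1)^0·+1^0·-1^-2 = +1.
(a,b)_37: α=0, u≡1; β=1, v≡9 (mod 37); (1|37)=+1, (9|37)=+1; sign (−1)^0·+1^1·+1^0 = +1.
(a,b)_7: α=1, u≡1; β=-3, v≡1 (mod 7); (1|7)=+1, (1|7)=+1; sign (−1)^1·+1^-3·+1^1 = -1.
(-770, -1113959 / ℚ) ramifies at {7, 11, 17, ∞}: a division algebra.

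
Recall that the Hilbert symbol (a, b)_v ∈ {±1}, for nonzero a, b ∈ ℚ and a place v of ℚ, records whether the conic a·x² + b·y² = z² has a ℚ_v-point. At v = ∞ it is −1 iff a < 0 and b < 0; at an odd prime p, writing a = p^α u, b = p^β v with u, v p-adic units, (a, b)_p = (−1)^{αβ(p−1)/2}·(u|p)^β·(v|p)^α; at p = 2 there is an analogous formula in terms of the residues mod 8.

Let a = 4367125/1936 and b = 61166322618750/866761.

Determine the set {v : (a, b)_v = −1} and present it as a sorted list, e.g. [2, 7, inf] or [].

Mod squares: a ≡ 3565, b ≡ 21390. Check v ∈ {∞, 2, 3, 5, 7, 11, 19, 23, 31}.
v=∞: 3565 > 0 and 21390 > 0  ⇒  (a,b)_∞ = +1.
v=5: a=5^3·(≡2), b=5^5·(≡3) mod 5; (2|5)=-1, (3|5)=-1; (−1)^{3·5·2}·(-1)^5·(-1)^3 = +1.
v=11: a=11^-2·(≡3), b=11^0·(≡6) mod 11; (3|11)=+1, (6|11)=-1; (−1)^{-2·0·5}·(+1)^0·(-1)^-2 = +1.
v=2: v_2(a)=-4, v_2(b)=1; units ≡ 5, 7 (mod 8); ε·ε+αω+βω = 0·1+-4·0+1·1 ≡ 1  ⇒  (a,b)_2 = -1.
v=31: a=31^1·(≡3), b=31^3·(≡7) mod 31; (3|31)=-1, (7|31)=+1; (−1)^{1·3·15}·(-1)^3·(+1)^1 = +1.
v=23: a=23^1·(≡14), b=23^3·(≡22) mod 23; (14|23)=-1, (22|23)=-1; (−1)^{1·3·11}·(-1)^3·(-1)^1 = -1.
v=19: a=19^0·(≡3), b=19^-2·(≡8) mod 19; (3|19)=-1, (8|19)=-1; (−1)^{0·-2·9}·(-1)^-2·(-1)^0 = +1.
v=7: a=7^2·(≡2), b=7^-4·(≡5) mod 7; (2|7)=+1, (5|7)=-1; (−1)^{2·-4·3}·(+1)^-4·(-1)^2 = +1.
v=3: a=3^0·(≡1), b=3^3·(≡2) mod 3; (1|3)=+1, (2|3)=-1; (−1)^{0·3·1}·(+1)^3·(-1)^0 = +1.
Ram(3565, 21390) = {2, 23}; no ℚ_2-point on the conic.

[2, 23]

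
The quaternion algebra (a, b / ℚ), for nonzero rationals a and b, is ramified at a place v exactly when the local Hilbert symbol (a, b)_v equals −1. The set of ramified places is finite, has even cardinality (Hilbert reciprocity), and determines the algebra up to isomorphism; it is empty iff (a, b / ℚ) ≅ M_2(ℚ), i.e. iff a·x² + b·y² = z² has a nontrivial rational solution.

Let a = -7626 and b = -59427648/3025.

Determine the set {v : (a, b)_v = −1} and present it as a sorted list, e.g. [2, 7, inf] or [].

(a, b) ≡ (-7626, -357) mod (ℚ^×)²; places V = {2, 3, 5, 7, 11, 17, 31, 41, ∞}.
(a,b)_17: α=0, u≡7; β=3, v≡9 (mod 17); (7|17)=-1, (9|17)=+1; sign (−1)^0·-1^3·+1^0 = -1.
(a,b)_11: α=0, u≡8; β=-2, v≡2 (mod 11); (8|11)=-1, (2|11)=-1; sign (−1)^0·-1^-2·-1^0 = +1.
(a,b)_3: α=1, u≡2; β=3, v≡1 (mod 3); (2|3)=-1, (1|3)=+1; sign (−1)^1·-1^3·+1^1 = +1.
(a,b)_5: α=0, u≡4; β=-2, v≡2 (mod 5); (4|5)=+1, (2|5)=-1; sign (−1)^0·+1^-2·-1^0 = +1.
(a,b)_31: α=1, u≡2; β=0, v≡26 (mod 31); (2|31)=+1, (26|31)=-1; sign (−1)^0·+1^0·-1^1 = -1.
(a,b)_∞: sgn(-7626)=−, sgn(-357)=−, so -1.
(a,b)_41: α=1, u≡19; β=0, v≡22 (mod 41); (19|41)=-1, (22|41)=-1; sign (−1)^0·-1^0·-1^1 = -1.
(a,b)_2: α=1, β=6; u≡3, v≡3 (mod 8); ε(u)ε(v)=1·1, αω(v)=1·1, βω(u)=6·1; sum ≡ 0  ⇒  +1.
(a,b)_7: α=0, u≡4; β=1, v≡6 (mod 7); (4|7)=+1, (6|7)=-1; sign (−1)^0·+1^1·-1^0 = +1.
(-7626, -357 / ℚ) ramifies at {17, 31, 41, ∞}: a division algebra.

[17, 31, 41, inf]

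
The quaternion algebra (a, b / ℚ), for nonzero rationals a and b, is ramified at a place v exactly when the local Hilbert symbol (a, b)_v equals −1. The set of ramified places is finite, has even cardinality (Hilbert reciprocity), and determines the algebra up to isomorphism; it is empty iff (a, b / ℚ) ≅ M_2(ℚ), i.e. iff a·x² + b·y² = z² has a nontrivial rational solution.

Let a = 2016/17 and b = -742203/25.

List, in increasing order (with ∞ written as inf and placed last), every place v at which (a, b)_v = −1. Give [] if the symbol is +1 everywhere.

[2, 11]

Mod squares: a ≡ 238, b ≡ -187. Check v ∈ {∞, 2, 3, 5, 7, 11, 17}.
v=11: a=11^0·(≡6), b=11^1·(≡4) mod 11; (6|11)=-1, (4|11)=+1; (−1)^{0·1·5}·(-1)^1·(+1)^0 = -1.
v=17: a=17^-1·(≡10), b=17^1·(≡6) mod 17; (10|17)=-1, (6|17)=-1; (−1)^{-1·1·8}·(-1)^1·(-1)^-1 = +1.
v=3: a=3^2·(≡1), b=3^4·(≡2) mod 3; (1|3)=+1, (2|3)=-1; (−1)^{2·4·1}·(+1)^4·(-1)^2 = +1.
v=∞: 238 > 0 and -187 < 0  ⇒  (a,b)_∞ = +1.
v=2: v_2(a)=5, v_2(b)=0; units ≡ 7, 5 (mod 8); ε·ε+αω+βω = 1·0+5·1+0·0 ≡ 1  ⇒  (a,b)_2 = -1.
v=7: a=7^1·(≡5), b=7^2·(≡2) mod 7; (5|7)=-1, (2|7)=+1; (−1)^{1·2·3}·(-1)^2·(+1)^1 = +1.
v=5: a=5^0·(≡3), b=5^-2·(≡2) mod 5; (3|5)=-1, (2|5)=-1; (−1)^{0·-2·2}·(-1)^-2·(-1)^0 = +1.
|Ram(238, -187)| = 2, even; anisotropic at {2, 11}.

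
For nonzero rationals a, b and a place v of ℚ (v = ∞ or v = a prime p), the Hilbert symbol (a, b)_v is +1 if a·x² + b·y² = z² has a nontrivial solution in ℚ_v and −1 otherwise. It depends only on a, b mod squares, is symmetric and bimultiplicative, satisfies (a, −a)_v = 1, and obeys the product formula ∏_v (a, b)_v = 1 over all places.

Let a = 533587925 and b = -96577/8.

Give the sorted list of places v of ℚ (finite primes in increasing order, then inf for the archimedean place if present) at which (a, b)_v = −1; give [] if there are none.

(a, b) ≡ (437, -193154) mod (ℚ^×)²; places V = {2, 5, 13, 17, 19, 23, ∞}.
(a,b)_2: α=0, β=-3; u≡5, v≡7 (mod 8); ε(u)ε(v)=0·1, αω(v)=0·0, βω(u)=-3·1; sum ≡ 1  ⇒  -1.
(a,b)_5: α=2, u≡2; β=0, v≡1 (mod 5); (2|5)=-1, (1|5)=+1; sign (−1)^0·-1^0·+1^2 = +1.
(a,b)_23: α=1, u≡19; β=1, v≡7 (mod 23); (19|23)=-1, (7|23)=-1; sign (−1)^1·-1^1·-1^1 = -1.
(a,b)_∞: sgn(437)=+, sgn(-193154)=−, so +1.
(a,b)_13: α=2, u≡2; β=1, v≡9 (mod 13); (2|13)=-1, (9|13)=+1; sign (−1)^0·-1^1·+1^2 = -1.
(a,b)_17: α=2, u≡6; β=1, v≡6 (mod 17); (6|17)=-1, (6|17)=-1; sign (−1)^0·-1^1·-1^2 = -1.
(a,b)_19: α=1, u≡17; β=1, v≡13 (mod 19); (17|19)=+1, (13|19)=-1; sign (−1)^1·+1^1·-1^1 = +1.
|Ram(437, -193154)| = 4, even; anisotropic at {2, 13, 17, 23}.

[2, 13, 17, 23]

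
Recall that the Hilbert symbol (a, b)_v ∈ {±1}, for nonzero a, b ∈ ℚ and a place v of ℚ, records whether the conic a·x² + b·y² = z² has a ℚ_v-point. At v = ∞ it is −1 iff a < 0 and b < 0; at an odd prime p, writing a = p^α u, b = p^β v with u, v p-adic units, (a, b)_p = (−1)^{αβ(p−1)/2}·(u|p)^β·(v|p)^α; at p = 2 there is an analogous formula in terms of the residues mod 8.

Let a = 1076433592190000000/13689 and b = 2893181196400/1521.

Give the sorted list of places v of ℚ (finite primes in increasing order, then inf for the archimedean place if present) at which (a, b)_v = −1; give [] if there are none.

[2, 11]

(a, b) ≡ (110, 391) mod (ℚ^×)²; places V = {2, 3, 5, 11, 13, 17, 23, ∞}.
(a,b)_3: α=-4, u≡2; β=-2, v≡1 (mod 3); (2|3)=-1, (1|3)=+1; sign (−1)^0·-1^-2·+1^-4 = +1.
(a,b)_13: α=-2, u≡7; β=-2, v≡3 (mod 13); (7|13)=-1, (3|13)=+1; sign (−1)^0·-1^-2·+1^-2 = +1.
(a,b)_∞: sgn(110)=+, sgn(391)=+, so +1.
(a,b)_11: α=3, u≡6; β=2, v≡2 (mod 11); (6|11)=-1, (2|11)=-1; sign (−1)^0·-1^2·-1^3 = -1.
(a,b)_2: α=7, β=4; u≡7, v≡7 (mod 8); ε(u)ε(v)=1·1, αω(v)=7·0, βω(u)=4·0; sum ≡ 1  ⇒  -1.
(a,b)_17: α=2, u≡8; β=3, v≡10 (mod 17); (8|17)=+1, (10|17)=-1; sign (−1)^0·+1^3·-1^2 = +1.
(a,b)_5: α=7, u≡3; β=2, v≡1 (mod 5); (3|5)=-1, (1|5)=+1; sign (−1)^0·-1^2·+1^7 = +1.
(a,b)_23: α=4, u≡13; β=3, v≡22 (mod 23); (13|23)=+1, (22|23)=-1; sign (−1)^0·+1^3·-1^4 = +1.
|Ram(110, 391)| = 2, even; anisotropic at {2, 11}.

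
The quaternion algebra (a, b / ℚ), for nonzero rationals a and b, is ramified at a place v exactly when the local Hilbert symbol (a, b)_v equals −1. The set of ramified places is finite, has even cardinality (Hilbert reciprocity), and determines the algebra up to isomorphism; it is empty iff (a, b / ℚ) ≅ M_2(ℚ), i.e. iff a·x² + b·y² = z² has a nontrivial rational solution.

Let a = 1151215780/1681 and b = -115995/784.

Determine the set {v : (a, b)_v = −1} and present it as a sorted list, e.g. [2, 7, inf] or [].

Mod squares: a ≡ 2378545, b ≡ -115995. Check v ∈ {∞, 2, 3, 5, 7, 11, 13, 19, 23, 37, 41, 43}.
v=11: a=11^2·(≡3), b=11^1·(≡5) mod 11; (3|11)=+1, (5|11)=+1; (−1)^{2·1·5}·(+1)^1·(+1)^2 = +1.
v=13: a=13^1·(≡12), b=13^0·(≡1) mod 13; (12|13)=+1, (1|13)=+1; (−1)^{1·0·6}·(+1)^0·(+1)^1 = +1.
v=37: a=37^1·(≡3), b=37^1·(≡12) mod 37; (3|37)=+1, (12|37)=+1; (−1)^{1·1·18}·(+1)^1·(+1)^1 = +1.
v=∞: 2378545 > 0 and -115995 < 0  ⇒  (a,b)_∞ = +1.
v=5: a=5^1·(≡1), b=5^1·(≡4) mod 5; (1|5)=+1, (4|5)=+1; (−1)^{1·1·2}·(+1)^1·(+1)^1 = +1.
v=3: a=3^0·(≡1), b=3^1·(≡2) mod 3; (1|3)=+1, (2|3)=-1; (−1)^{0·1·1}·(+1)^1·(-1)^0 = +1.
v=23: a=23^1·(≡15), b=23^0·(≡20) mod 23; (15|23)=-1, (20|23)=-1; (−1)^{1·0·11}·(-1)^0·(-1)^1 = -1.
v=19: a=19^0·(≡11), b=19^1·(≡14) mod 19; (11|19)=+1, (14|19)=-1; (−1)^{0·1·9}·(+1)^1·(-1)^0 = +1.
v=41: a=41^-2·(≡27), b=41^0·(≡7) mod 41; (27|41)=-1, (7|41)=-1; (−1)^{-2·0·20}·(-1)^0·(-1)^-2 = +1.
v=7: a=7^0·(≡1), b=7^-2·(≡1) mod 7; (1|7)=+1, (1|7)=+1; (−1)^{0·-2·3}·(+1)^-2·(+1)^0 = +1.
v=2: v_2(a)=2, v_2(b)=-4; units ≡ 1, 5 (mod 8); ε·ε+αω+βω = 0·0+2·1+-4·0 ≡ 0  ⇒  (a,b)_2 = +1.
v=43: a=43^1·(≡36), b=43^0·(≡32) mod 43; (36|43)=+1, (32|43)=-1; (−1)^{1·0·21}·(+1)^0·(-1)^1 = -1.
Ram(2378545, -115995) = {23, 43}; no ℚ_23-point on the conic.

[23, 43]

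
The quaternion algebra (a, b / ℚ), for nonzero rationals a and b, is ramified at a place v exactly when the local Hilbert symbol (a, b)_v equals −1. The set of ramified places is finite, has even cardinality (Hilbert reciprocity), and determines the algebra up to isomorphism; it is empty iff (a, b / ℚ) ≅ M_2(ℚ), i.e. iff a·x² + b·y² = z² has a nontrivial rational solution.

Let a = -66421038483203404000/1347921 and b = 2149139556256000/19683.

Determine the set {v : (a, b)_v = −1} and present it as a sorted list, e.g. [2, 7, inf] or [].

[2, 3, 5, 7, 11, 23]

Mod squares: a ≡ -17710, b ≡ 6555. Check v ∈ {∞, 2, 3, 5, 7, 11, 13, 19, 23, 43}.
v=19: a=19^2·(≡5), b=19^1·(≡15) mod 19; (5|19)=+1, (15|19)=-1; (−1)^{2·1·9}·(+1)^1·(-1)^2 = +1.
v=2: v_2(a)=5, v_2(b)=8; units ≡ 1, 3 (mod 8); ε·ε+αω+βω = 0·1+5·1+8·0 ≡ 1  ⇒  (a,b)_2 = -1.
v=11: a=11^3·(≡7), b=11^2·(≡6) mod 11; (7|11)=-1, (6|11)=-1; (−1)^{3·2·5}·(-1)^2·(-1)^3 = -1.
v=13: a=13^2·(≡12), b=13^0·(≡9) mod 13; (12|13)=+1, (9|13)=+1; (−1)^{2·0·6}·(+1)^0·(+1)^2 = +1.
v=7: a=7^5·(≡2), b=7^4·(≡5) mod 7; (2|7)=+1, (5|7)=-1; (−1)^{5·4·3}·(+1)^4·(-1)^5 = -1.
v=3: a=3^-6·(≡2), b=3^-9·(≡1) mod 3; (2|3)=-1, (1|3)=+1; (−1)^{-6·-9·1}·(-1)^-9·(+1)^-6 = -1.
v=23: a=23^3·(≡9), b=23^3·(≡8) mod 23; (9|23)=+1, (8|23)=+1; (−1)^{3·3·11}·(+1)^3·(+1)^3 = -1.
v=43: a=43^-2·(≡10), b=43^0·(≡27) mod 43; (10|43)=+1, (27|43)=-1; (−1)^{-2·0·21}·(+1)^0·(-1)^-2 = +1.
v=∞: -17710 < 0 and 6555 > 0  ⇒  (a,b)_∞ = +1.
v=5: a=5^3·(≡3), b=5^3·(≡1) mod 5; (3|5)=-1, (1|5)=+1; (−1)^{3·3·2}·(-1)^3·(+1)^3 = -1.
|Ram(-17710, 6555)| = 6, even; anisotropic at {2, 3, 5, 7, 11, 23}.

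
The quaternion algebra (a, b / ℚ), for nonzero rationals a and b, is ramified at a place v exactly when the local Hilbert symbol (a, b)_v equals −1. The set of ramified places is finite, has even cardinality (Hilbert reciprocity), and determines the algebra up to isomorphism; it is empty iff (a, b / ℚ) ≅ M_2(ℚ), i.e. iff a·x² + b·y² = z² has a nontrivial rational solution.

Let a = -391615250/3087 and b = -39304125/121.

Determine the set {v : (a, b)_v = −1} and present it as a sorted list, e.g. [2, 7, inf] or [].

[2, 5, 7, inf]

Mod squares: a ≡ -648830, b ≡ -3565. Check v ∈ {∞, 2, 3, 5, 7, 11, 13, 23, 31}.
v=2: v_2(a)=1, v_2(b)=0; units ≡ 1, 3 (mod 8); ε·ε+αω+βω = 0·1+1·1+0·0 ≡ 1  ⇒  (a,b)_2 = -1.
v=5: a=5^3·(≡4), b=5^3·(≡2) mod 5; (4|5)=+1, (2|5)=-1; (−1)^{3·3·2}·(+1)^3·(-1)^3 = -1.
v=23: a=23^1·(≡7), b=23^1·(≡8) mod 23; (7|23)=-1, (8|23)=+1; (−1)^{1·1·11}·(-1)^1·(+1)^1 = +1.
v=∞: -648830 < 0 and -3565 < 0  ⇒  (a,b)_∞ = -1.
v=3: a=3^-2·(≡1), b=3^2·(≡2) mod 3; (1|3)=+1, (2|3)=-1; (−1)^{-2·2·1}·(+1)^2·(-1)^-2 = +1.
v=11: a=11^0·(≡1), b=11^-2·(≡8) mod 11; (1|11)=+1, (8|11)=-1; (−1)^{0·-2·5}·(+1)^-2·(-1)^0 = +1.
v=7: a=7^-3·(≡1), b=7^2·(≡6) mod 7; (1|7)=+1, (6|7)=-1; (−1)^{-3·2·3}·(+1)^2·(-1)^-3 = -1.
v=31: a=31^1·(≡24), b=31^1·(≡2) mod 31; (24|31)=-1, (2|31)=+1; (−1)^{1·1·15}·(-1)^1·(+1)^1 = +1.
v=13: a=13^3·(≡1), b=13^0·(≡9) mod 13; (1|13)=+1, (9|13)=+1; (−1)^{3·0·6}·(+1)^0·(+1)^3 = +1.
Ram(-648830, -3565) = {2, 5, 7, ∞}; no ℚ_2-point on the conic.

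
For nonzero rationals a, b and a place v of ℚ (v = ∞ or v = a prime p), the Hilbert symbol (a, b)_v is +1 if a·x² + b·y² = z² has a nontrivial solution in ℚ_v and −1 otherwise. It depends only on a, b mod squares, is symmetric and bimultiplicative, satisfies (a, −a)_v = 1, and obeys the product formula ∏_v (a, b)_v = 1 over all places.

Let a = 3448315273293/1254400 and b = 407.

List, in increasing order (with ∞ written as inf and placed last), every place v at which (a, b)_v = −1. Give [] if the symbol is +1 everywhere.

[]

Mod squares: a ≡ 37, b ≡ 407. Check v ∈ {∞, 2, 3, 5, 7, 11, 29, 37}.
v=∞: 37 > 0 and 407 > 0  ⇒  (a,b)_∞ = +1.
v=11: a=11^4·(≡5), b=11^1·(≡4) mod 11; (5|11)=+1, (4|11)=+1; (−1)^{4·1·5}·(+1)^1·(+1)^4 = +1.
v=2: v_2(a)=-10, v_2(b)=0; units ≡ 5, 7 (mod 8); ε·ε+αω+βω = 0·1+-10·0+0·1 ≡ 0  ⇒  (a,b)_2 = +1.
v=3: a=3^2·(≡1), b=3^0·(≡2) mod 3; (1|3)=+1, (2|3)=-1; (−1)^{2·0·1}·(+1)^0·(-1)^2 = +1.
v=5: a=5^-2·(≡3), b=5^0·(≡2) mod 5; (3|5)=-1, (2|5)=-1; (−1)^{-2·0·2}·(-1)^0·(-1)^-2 = +1.
v=29: a=29^4·(≡12), b=29^0·(≡1) mod 29; (12|29)=-1, (1|29)=+1; (−1)^{4·0·14}·(-1)^0·(+1)^4 = +1.
v=7: a=7^-2·(≡2), b=7^0·(≡1) mod 7; (2|7)=+1, (1|7)=+1; (−1)^{-2·0·3}·(+1)^0·(+1)^-2 = +1.
v=37: a=37^1·(≡12), b=37^1·(≡11) mod 37; (12|37)=+1, (11|37)=+1; (−1)^{1·1·18}·(+1)^1·(+1)^1 = +1.
Every local symbol is +1, so the conic 37·x² + 407·y² = z² has ℚ_v-points for all v and hence a ℚ-point; (a, b / ℚ) ≅ M_2(ℚ).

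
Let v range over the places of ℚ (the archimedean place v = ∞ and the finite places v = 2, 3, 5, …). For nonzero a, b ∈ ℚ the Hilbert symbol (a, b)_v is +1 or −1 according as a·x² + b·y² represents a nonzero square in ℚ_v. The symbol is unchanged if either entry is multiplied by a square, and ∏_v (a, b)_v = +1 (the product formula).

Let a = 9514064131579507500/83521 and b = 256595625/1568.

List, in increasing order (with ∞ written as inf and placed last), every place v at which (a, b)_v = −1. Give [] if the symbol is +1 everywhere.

[2, 11]

(a, b) ≡ (4147, 754) mod (ℚ^×)²; places V = {2, 3, 5, 7, 11, 13, 17, 29, ∞}.
(a,b)_3: α=2, u≡1; β=2, v≡1 (mod 3); (1|3)=+1, (1|3)=+1; sign (−1)^0·+1^2·+1^2 = +1.
(a,b)_11: α=5, u≡9; β=2, v≡2 (mod 11); (9|11)=+1, (2|11)=-1; sign (−1)^0·+1^2·-1^5 = -1.
(a,b)_∞: sgn(4147)=+, sgn(754)=+, so +1.
(a,b)_7: α=2, u≡6; β=-2, v≡5 (mod 7); (6|7)=-1, (5|7)=-1; sign (−1)^0·-1^-2·-1^2 = +1.
(a,b)_29: α=3, u≡10; β=1, v≡11 (mod 29); (10|29)=-1, (11|29)=-1; sign (−1)^0·-1^1·-1^3 = +1.
(a,b)_13: α=3, u≡7; β=1, v≡7 (mod 13); (7|13)=-1, (7|13)=-1; sign (−1)^0·-1^1·-1^3 = +1.
(a,b)_5: α=4, u≡2; β=4, v≡1 (mod 5); (2|5)=-1, (1|5)=+1; sign (−1)^0·-1^4·+1^4 = +1.
(a,b)_2: α=2, β=-5; u≡3, v≡1 (mod 8); ε(u)ε(v)=1·0, αω(v)=2·0, βω(u)=-5·1; sum ≡ 1  ⇒  -1.
(a,b)_17: α=-4, u≡2; β=0, v≡14 (mod 17); (2|17)=+1, (14|17)=-1; sign (−1)^0·+1^0·-1^-4 = +1.
(4147, 754 / ℚ) ramifies at {2, 11}: a division algebra.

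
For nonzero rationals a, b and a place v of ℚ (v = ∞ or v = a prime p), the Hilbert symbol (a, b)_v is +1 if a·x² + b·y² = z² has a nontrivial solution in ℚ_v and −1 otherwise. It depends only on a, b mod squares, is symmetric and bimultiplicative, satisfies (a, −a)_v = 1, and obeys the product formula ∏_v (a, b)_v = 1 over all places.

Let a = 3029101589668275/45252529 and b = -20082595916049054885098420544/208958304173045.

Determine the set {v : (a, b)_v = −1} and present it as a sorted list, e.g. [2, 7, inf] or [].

[2, 17, 37, 41]

Mod squares: a ≡ 779, b ≡ -3145. Check v ∈ {∞, 2, 3, 5, 7, 11, 17, 19, 31, 37, 41}.
v=3: a=3^2·(≡2), b=3^2·(≡2) mod 3; (2|3)=-1, (2|3)=-1; (−1)^{2·2·1}·(-1)^2·(-1)^2 = +1.
v=5: a=5^2·(≡4), b=5^-1·(≡4) mod 5; (4|5)=+1, (4|5)=+1; (−1)^{2·-1·2}·(+1)^-1·(+1)^2 = +1.
v=31: a=31^-4·(≡9), b=31^-8·(≡13) mod 31; (9|31)=+1, (13|31)=-1; (−1)^{-4·-8·15}·(+1)^-8·(-1)^-4 = +1.
v=7: a=7^-2·(≡4), b=7^-2·(≡3) mod 7; (4|7)=+1, (3|7)=-1; (−1)^{-2·-2·3}·(+1)^-2·(-1)^-2 = +1.
v=37: a=37^2·(≡19), b=37^3·(≡34) mod 37; (19|37)=-1, (34|37)=+1; (−1)^{2·3·18}·(-1)^3·(+1)^2 = -1.
v=11: a=11^2·(≡1), b=11^6·(≡3) mod 11; (1|11)=+1, (3|11)=+1; (−1)^{2·6·5}·(+1)^6·(+1)^2 = +1.
v=2: v_2(a)=0, v_2(b)=6; units ≡ 3, 7 (mod 8); ε·ε+αω+βω = 1·1+0·0+6·1 ≡ 1  ⇒  (a,b)_2 = -1.
v=17: a=17^2·(≡11), b=17^3·(≡9) mod 17; (11|17)=-1, (9|17)=+1; (−1)^{2·3·8}·(-1)^3·(+1)^2 = -1.
v=19: a=19^3·(≡14), b=19^6·(≡11) mod 19; (14|19)=-1, (11|19)=+1; (−1)^{3·6·9}·(-1)^6·(+1)^3 = +1.
v=41: a=41^1·(≡29), b=41^2·(≡22) mod 41; (29|41)=-1, (22|41)=-1; (−1)^{1·2·20}·(-1)^2·(-1)^1 = -1.
v=∞: 779 > 0 and -3145 < 0  ⇒  (a,b)_∞ = +1.
Ram(779, -3145) = {2, 17, 37, 41}; no ℚ_2-point on the conic.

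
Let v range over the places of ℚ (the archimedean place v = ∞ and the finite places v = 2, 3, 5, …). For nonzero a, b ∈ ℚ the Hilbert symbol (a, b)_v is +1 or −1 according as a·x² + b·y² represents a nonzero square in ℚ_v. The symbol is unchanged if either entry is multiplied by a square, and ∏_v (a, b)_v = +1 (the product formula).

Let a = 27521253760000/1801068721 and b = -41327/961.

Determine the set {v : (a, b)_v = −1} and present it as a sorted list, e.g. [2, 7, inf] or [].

(a, b) ≡ (2431, -143) mod (ℚ^×)²; places V = {2, 5, 7, 11, 13, 17, 19, 31, 37, ∞}.
(a,b)_7: α=2, u≡1; β=0, v≡4 (mod 7); (1|7)=+1, (4|7)=+1; sign (−1)^0·+1^0·+1^2 = +1.
(a,b)_∞: sgn(2431)=+, sgn(-143)=−, so +1.
(a,b)_13: α=1, u≡6; β=1, v≡7 (mod 13); (6|13)=-1, (7|13)=-1; sign (−1)^0·-1^1·-1^1 = +1.
(a,b)_37: α=-4, u≡30; β=0, v≡35 (mod 37); (30|37)=+1, (35|37)=-1; sign (−1)^0·+1^0·-1^-4 = +1.
(a,b)_2: α=10, β=0; u≡7, v≡1 (mod 8); ε(u)ε(v)=1·0, αω(v)=10·0, βω(u)=0·0; sum ≡ 0  ⇒  +1.
(a,b)_17: α=1, u≡11; β=2, v≡3 (mod 17); (11|17)=-1, (3|17)=-1; sign (−1)^0·-1^2·-1^1 = -1.
(a,b)_11: α=1, u≡9; β=1, v≡4 (mod 11); (9|11)=+1, (4|11)=+1; sign (−1)^1·+1^1·+1^1 = -1.
(a,b)_5: α=4, u≡1; β=0, v≡3 (mod 5); (1|5)=+1, (3|5)=-1; sign (−1)^0·+1^0·-1^4 = +1.
(a,b)_19: α=2, u≡15; β=0, v≡5 (mod 19); (15|19)=-1, (5|19)=+1; sign (−1)^0·-1^0·+1^2 = +1.
(a,b)_31: α=-2, u≡6; β=-2, v≡27 (mod 31); (6|31)=-1, (27|31)=-1; sign (−1)^0·-1^-2·-1^-2 = +1.
|Ram(2431, -143)| = 2, even; anisotropic at {11, 17}.

[11, 17]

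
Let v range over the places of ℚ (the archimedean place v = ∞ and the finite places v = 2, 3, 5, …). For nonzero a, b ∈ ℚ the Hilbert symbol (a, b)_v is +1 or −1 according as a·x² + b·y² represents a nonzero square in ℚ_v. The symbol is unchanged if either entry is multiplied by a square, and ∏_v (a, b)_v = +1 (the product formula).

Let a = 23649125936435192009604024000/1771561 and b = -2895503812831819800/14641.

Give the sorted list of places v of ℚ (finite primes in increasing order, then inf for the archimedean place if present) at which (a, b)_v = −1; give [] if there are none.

[2, 5, 17, 23, 29, 37]

Mod squares: a ≡ 2097715, b ≡ -18278. Check v ∈ {∞, 2, 3, 5, 11, 13, 17, 19, 23, 29, 37}.
v=∞: 2097715 > 0 and -18278 < 0  ⇒  (a,b)_∞ = +1.
v=13: a=13^0·(≡3), b=13^1·(≡6) mod 13; (3|13)=+1, (6|13)=-1; (−1)^{0·1·6}·(+1)^1·(-1)^0 = +1.
v=3: a=3^4·(≡1), b=3^2·(≡1) mod 3; (1|3)=+1, (1|3)=+1; (−1)^{4·2·1}·(+1)^2·(+1)^4 = +1.
v=37: a=37^5·(≡36), b=37^3·(≡5) mod 37; (36|37)=+1, (5|37)=-1; (−1)^{5·3·18}·(+1)^3·(-1)^5 = -1.
v=11: a=11^-6·(≡5), b=11^-4·(≡5) mod 11; (5|11)=+1, (5|11)=+1; (−1)^{-6·-4·5}·(+1)^-4·(+1)^-6 = +1.
v=23: a=23^3·(≡19), b=23^2·(≡10) mod 23; (19|23)=-1, (10|23)=-1; (−1)^{3·2·11}·(-1)^2·(-1)^3 = -1.
v=2: v_2(a)=6, v_2(b)=3; units ≡ 3, 5 (mod 8); ε·ε+αω+βω = 1·0+6·1+3·1 ≡ 1  ⇒  (a,b)_2 = -1.
v=5: a=5^3·(≡2), b=5^2·(≡3) mod 5; (2|5)=-1, (3|5)=-1; (−1)^{3·2·2}·(-1)^2·(-1)^3 = -1.
v=29: a=29^3·(≡28), b=29^2·(≡3) mod 29; (28|29)=+1, (3|29)=-1; (−1)^{3·2·14}·(+1)^2·(-1)^3 = -1.
v=19: a=19^2·(≡16), b=19^1·(≡16) mod 19; (16|19)=+1, (16|19)=+1; (−1)^{2·1·9}·(+1)^1·(+1)^2 = +1.
v=17: a=17^3·(≡9), b=17^2·(≡6) mod 17; (9|17)=+1, (6|17)=-1; (−1)^{3·2·8}·(+1)^2·(-1)^3 = -1.
(2097715, -18278 / ℚ) ramifies at {2, 5, 17, 23, 29, 37}: a division algebra.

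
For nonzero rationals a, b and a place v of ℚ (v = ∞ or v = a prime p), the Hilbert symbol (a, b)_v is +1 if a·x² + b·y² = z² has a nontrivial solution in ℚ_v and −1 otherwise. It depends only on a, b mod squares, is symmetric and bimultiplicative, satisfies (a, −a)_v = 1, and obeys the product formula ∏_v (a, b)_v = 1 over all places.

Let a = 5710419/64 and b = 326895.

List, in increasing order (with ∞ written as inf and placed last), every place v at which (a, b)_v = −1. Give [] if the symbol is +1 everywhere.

[2, 3, 11, 37]

(a, b) ≡ (70499, 326895) mod (ℚ^×)²; places V = {2, 3, 5, 11, 13, 17, 19, 29, 31, 37, ∞}.
(a,b)_19: α=0, u≡1; β=1, v≡10 (mod 19); (1|19)=+1, (10|19)=-1; sign (−1)^0·+1^1·-1^0 = +1.
(a,b)_13: α=1, u≡7; β=0, v≡10 (mod 13); (7|13)=-1, (10|13)=+1; sign (−1)^0·-1^0·+1^1 = +1.
(a,b)_5: α=0, u≡1; β=1, v≡4 (mod 5); (1|5)=+1, (4|5)=+1; sign (−1)^0·+1^1·+1^0 = +1.
(a,b)_3: α=4, u≡2; β=1, v≡2 (mod 3); (2|3)=-1, (2|3)=-1; sign (−1)^0·-1^1·-1^4 = -1.
(a,b)_37: α=0, u≡5; β=1, v≡29 (mod 37); (5|37)=-1, (29|37)=-1; sign (−1)^0·-1^1·-1^0 = -1.
(a,b)_∞: sgn(70499)=+, sgn(326895)=+, so +1.
(a,b)_17: α=1, u≡16; β=0, v≡2 (mod 17); (16|17)=+1, (2|17)=+1; sign (−1)^0·+1^0·+1^1 = +1.
(a,b)_2: α=-6, β=0; u≡3, v≡7 (mod 8); ε(u)ε(v)=1·1, αω(v)=-6·0, βω(u)=0·1; sum ≡ 1  ⇒  -1.
(a,b)_29: α=1, u≡5; β=0, v≡7 (mod 29); (5|29)=+1, (7|29)=+1; sign (−1)^0·+1^0·+1^1 = +1.
(a,b)_31: α=0, u≡1; β=1, v≡5 (mod 31); (1|31)=+1, (5|31)=+1; sign (−1)^0·+1^1·+1^0 = +1.
(a,b)_11: α=1, u≡8; β=0, v≡8 (mod 11); (8|11)=-1, (8|11)=-1; sign (−1)^0·-1^0·-1^1 = -1.
(70499, 326895 / ℚ) ramifies at {2, 3, 11, 37}: a division algebra.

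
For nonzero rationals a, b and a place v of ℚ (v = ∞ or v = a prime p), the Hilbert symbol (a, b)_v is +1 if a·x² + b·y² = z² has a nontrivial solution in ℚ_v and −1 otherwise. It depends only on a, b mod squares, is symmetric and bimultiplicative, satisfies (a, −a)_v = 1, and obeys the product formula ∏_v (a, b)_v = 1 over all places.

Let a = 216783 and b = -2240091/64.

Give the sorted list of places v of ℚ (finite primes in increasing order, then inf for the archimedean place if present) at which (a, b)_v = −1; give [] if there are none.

[3, 37]

(a, b) ≡ (24087, -259) mod (ℚ^×)²; places V = {2, 3, 7, 31, 37, ∞}.
(a,b)_3: α=3, u≡1; β=2, v≡2 (mod 3); (1|3)=+1, (2|3)=-1; sign (−1)^0·+1^2·-1^3 = -1.
(a,b)_2: α=0, β=-6; u≡7, v≡5 (mod 8); ε(u)ε(v)=1·0, αω(v)=0·1, βω(u)=-6·0; sum ≡ 0  ⇒  +1.
(a,b)_37: α=1, u≡13; β=1, v≡27 (mod 37); (13|37)=-1, (27|37)=+1; sign (−1)^0·-1^1·+1^1 = -1.
(a,b)_31: α=1, u≡18; β=2, v≡28 (mod 31); (18|31)=+1, (28|31)=+1; sign (−1)^0·+1^2·+1^1 = +1.
(a,b)_7: α=1, u≡1; β=1, v≡6 (mod 7); (1|7)=+1, (6|7)=-1; sign (−1)^1·+1^1·-1^1 = +1.
(a,b)_∞: sgn(24087)=+, sgn(-259)=−, so +1.
Ram(24087, -259) = {3, 37}; no ℚ_3-point on the conic.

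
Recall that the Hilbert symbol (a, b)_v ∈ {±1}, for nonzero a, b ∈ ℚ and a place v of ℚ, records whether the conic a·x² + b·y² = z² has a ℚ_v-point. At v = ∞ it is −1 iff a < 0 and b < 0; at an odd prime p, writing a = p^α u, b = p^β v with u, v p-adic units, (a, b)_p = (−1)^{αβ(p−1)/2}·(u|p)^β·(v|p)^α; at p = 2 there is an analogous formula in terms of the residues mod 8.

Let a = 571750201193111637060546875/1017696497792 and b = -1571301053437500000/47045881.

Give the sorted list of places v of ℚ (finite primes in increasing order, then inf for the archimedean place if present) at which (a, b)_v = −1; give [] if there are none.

(a, b) ≡ (5830, -902) mod (ℚ^×)²; places V = {2, 3, 5, 7, 11, 13, 19, 41, 53, ∞}.
(a,b)_2: α=-7, β=5; u≡3, v≡5 (mod 8); ε(u)ε(v)=1·0, αω(v)=-7·1, βω(u)=5·1; sum ≡ 0  ⇒  +1.
(a,b)_∞: sgn(5830)=+, sgn(-902)=−, so +1.
(a,b)_19: α=-6, u≡4; β=-6, v≡12 (mod 19); (4|19)=+1, (12|19)=-1; sign (−1)^0·+1^-6·-1^-6 = +1.
(a,b)_53: α=3, u≡15; β=2, v≡17 (mod 53); (15|53)=+1, (17|53)=+1; sign (−1)^0·+1^2·+1^3 = +1.
(a,b)_13: α=-2, u≡2; β=0, v≡5 (mod 13); (2|13)=-1, (5|13)=-1; sign (−1)^0·-1^0·-1^-2 = +1.
(a,b)_41: α=2, u≡36; β=1, v≡13 (mod 41); (36|41)=+1, (13|41)=-1; sign (−1)^0·+1^1·-1^2 = +1.
(a,b)_5: α=11, u≡1; β=10, v≡3 (mod 5); (1|5)=+1, (3|5)=-1; sign (−1)^0·+1^10·-1^11 = -1.
(a,b)_7: α=4, u≡6; β=2, v≡4 (mod 7); (6|7)=-1, (4|7)=+1; sign (−1)^0·-1^2·+1^4 = +1.
(a,b)_3: α=0, u≡1; β=4, v≡1 (mod 3); (1|3)=+1, (1|3)=+1; sign (−1)^0·+1^4·+1^0 = +1.
(a,b)_11: α=7, u≡6; β=1, v≡8 (mod 11); (6|11)=-1, (8|11)=-1; sign (−1)^1·-1^1·-1^7 = -1.
|Ram(5830, -902)| = 2, even; anisotropic at {5, 11}.

[5, 11]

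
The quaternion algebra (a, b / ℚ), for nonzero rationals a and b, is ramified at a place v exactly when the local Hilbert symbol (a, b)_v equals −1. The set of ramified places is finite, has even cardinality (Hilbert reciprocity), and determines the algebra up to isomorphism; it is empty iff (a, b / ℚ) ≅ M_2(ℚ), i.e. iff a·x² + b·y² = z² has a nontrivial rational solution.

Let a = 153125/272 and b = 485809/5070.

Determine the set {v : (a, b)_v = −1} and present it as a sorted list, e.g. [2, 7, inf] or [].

(a, b) ≡ (85, 30) mod (ℚ^×)²; places V = {2, 3, 5, 7, 13, 17, 41, ∞}.
(a,b)_5: α=5, u≡2; β=-1, v≡1 (mod 5); (2|5)=-1, (1|5)=+1; sign (−1)^0·-1^-1·+1^5 = -1.
(a,b)_2: α=-4, β=-1; u≡5, v≡7 (mod 8); ε(u)ε(v)=0·1, αω(v)=-4·0, βω(u)=-1·1; sum ≡ 1  ⇒  -1.
(a,b)_3: α=0, u≡1; β=-1, v≡1 (mod 3); (1|3)=+1, (1|3)=+1; sign (−1)^0·+1^-1·+1^0 = +1.
(a,b)_41: α=0, u≡28; β=2, v≡35 (mod 41); (28|41)=-1, (35|41)=-1; sign (−1)^0·-1^2·-1^0 = +1.
(a,b)_13: α=0, u≡2; β=-2, v≡3 (mod 13); (2|13)=-1, (3|13)=+1; sign (−1)^0·-1^-2·+1^0 = +1.
(a,b)_17: α=-1, u≡11; β=2, v≡8 (mod 17); (11|17)=-1, (8|17)=+1; sign (−1)^0·-1^2·+1^-1 = +1.
(a,b)_7: α=2, u≡4; β=0, v≡1 (mod 7); (4|7)=+1, (1|7)=+1; sign (−1)^0·+1^0·+1^2 = +1.
(a,b)_∞: sgn(85)=+, sgn(30)=+, so +1.
Ram(85, 30) = {2, 5}; no ℚ_2-point on the conic.

[2, 5]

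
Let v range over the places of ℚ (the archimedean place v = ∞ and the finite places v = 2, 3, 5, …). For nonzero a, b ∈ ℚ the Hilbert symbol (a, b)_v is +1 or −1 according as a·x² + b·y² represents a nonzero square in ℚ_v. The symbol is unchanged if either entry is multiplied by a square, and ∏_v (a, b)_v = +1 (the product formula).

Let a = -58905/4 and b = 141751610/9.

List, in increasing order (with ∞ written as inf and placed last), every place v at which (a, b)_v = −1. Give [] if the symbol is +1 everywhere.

Mod squares: a ≡ -6545, b ≡ 10010. Check v ∈ {∞, 2, 3, 5, 7, 11, 13, 17}.
v=2: v_2(a)=-2, v_2(b)=1; units ≡ 7, 5 (mod 8); ε·ε+αω+βω = 1·0+-2·1+1·0 ≡ 0  ⇒  (a,b)_2 = +1.
v=11: a=11^1·(≡6), b=11^1·(≡6) mod 11; (6|11)=-1, (6|11)=-1; (−1)^{1·1·5}·(-1)^1·(-1)^1 = -1.
v=13: a=13^0·(≡6), b=13^1·(≡10) mod 13; (6|13)=-1, (10|13)=+1; (−1)^{0·1·6}·(-1)^1·(+1)^0 = -1.
v=17: a=17^1·(≡5), b=17^2·(≡12) mod 17; (5|17)=-1, (12|17)=-1; (−1)^{1·2·8}·(-1)^2·(-1)^1 = -1.
v=3: a=3^2·(≡1), b=3^-2·(≡2) mod 3; (1|3)=+1, (2|3)=-1; (−1)^{2·-2·1}·(+1)^-2·(-1)^2 = +1.
v=5: a=5^1·(≡1), b=5^1·(≡3) mod 5; (1|5)=+1, (3|5)=-1; (−1)^{1·1·2}·(+1)^1·(-1)^1 = -1.
v=7: a=7^1·(≡5), b=7^3·(≡2) mod 7; (5|7)=-1, (2|7)=+1; (−1)^{1·3·3}·(-1)^3·(+1)^1 = +1.
v=∞: -6545 < 0 and 10010 > 0  ⇒  (a,b)_∞ = +1.
(-6545, 10010 / ℚ) ramifies at {5, 11, 13, 17}: a division algebra.

[5, 11, 13, 17]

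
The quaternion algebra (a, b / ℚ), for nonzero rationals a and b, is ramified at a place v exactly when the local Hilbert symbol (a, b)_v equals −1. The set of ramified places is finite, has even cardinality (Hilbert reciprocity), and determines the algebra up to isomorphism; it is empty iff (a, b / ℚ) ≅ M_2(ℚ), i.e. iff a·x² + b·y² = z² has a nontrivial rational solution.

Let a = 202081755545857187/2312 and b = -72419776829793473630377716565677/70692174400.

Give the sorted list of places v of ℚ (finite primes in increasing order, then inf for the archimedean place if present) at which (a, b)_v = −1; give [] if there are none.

[7, 11]

(a, b) ≡ (4774, -248677) mod (ℚ^×)²; places V = {2, 3, 5, 7, 11, 13, 17, 23, 31, 37, 47, ∞}.
(a,b)_3: α=0, u≡1; β=2, v≡2 (mod 3); (1|3)=+1, (2|3)=-1; sign (−1)^0·+1^2·-1^0 = +1.
(a,b)_37: α=4, u≡16; β=7, v≡2 (mod 37); (16|37)=+1, (2|37)=-1; sign (−1)^0·+1^7·-1^4 = +1.
(a,b)_17: α=-2, u≡10; β=-4, v≡2 (mod 17); (10|17)=-1, (2|17)=+1; sign (−1)^0·-1^-4·+1^-2 = +1.
(a,b)_2: α=-3, β=-6; u≡3, v≡3 (mod 8); ε(u)ε(v)=1·1, αω(v)=-3·1, βω(u)=-6·1; sum ≡ 0  ⇒  +1.
(a,b)_5: α=0, u≡1; β=-2, v≡3 (mod 5); (1|5)=+1, (3|5)=-1; sign (−1)^0·+1^-2·-1^0 = +1.
(a,b)_47: α=2, u≡28; β=3, v≡11 (mod 47); (28|47)=+1, (11|47)=-1; sign (−1)^0·+1^3·-1^2 = +1.
(a,b)_23: α=0, u≡18; β=-2, v≡19 (mod 23); (18|23)=+1, (19|23)=-1; sign (−1)^0·+1^-2·-1^0 = +1.
(a,b)_7: α=1, u≡5; β=4, v≡5 (mod 7); (5|7)=-1, (5|7)=-1; sign (−1)^0·-1^4·-1^1 = -1.
(a,b)_∞: sgn(4774)=+, sgn(-248677)=−, so +1.
(a,b)_11: α=3, u≡3; β=5, v≡4 (mod 11); (3|11)=+1, (4|11)=+1; sign (−1)^1·+1^5·+1^3 = -1.
(a,b)_31: α=1, u≡6; β=2, v≡2 (mod 31); (6|31)=-1, (2|31)=+1; sign (−1)^0·-1^2·+1^1 = +1.
(a,b)_13: α=2, u≡9; β=3, v≡5 (mod 13); (9|13)=+1, (5|13)=-1; sign (−1)^0·+1^3·-1^2 = +1.
(4774, -248677 / ℚ) ramifies at {7, 11}: a division algebra.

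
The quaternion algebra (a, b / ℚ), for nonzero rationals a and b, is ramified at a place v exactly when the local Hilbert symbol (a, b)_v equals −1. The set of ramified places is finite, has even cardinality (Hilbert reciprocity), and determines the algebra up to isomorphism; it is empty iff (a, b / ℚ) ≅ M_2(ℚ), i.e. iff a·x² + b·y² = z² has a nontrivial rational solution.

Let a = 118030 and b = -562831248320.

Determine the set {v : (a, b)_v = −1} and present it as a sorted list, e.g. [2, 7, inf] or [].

Mod squares: a ≡ 118030, b ≡ -72679655. Check v ∈ {∞, 2, 5, 11, 19, 23, 29, 31, 37}.
v=19: a=19^0·(≡2), b=19^1·(≡9) mod 19; (2|19)=-1, (9|19)=+1; (−1)^{0·1·9}·(-1)^1·(+1)^0 = -1.
v=2: v_2(a)=1, v_2(b)=6; units ≡ 7, 1 (mod 8); ε·ε+αω+βω = 1·0+1·0+6·0 ≡ 0  ⇒  (a,b)_2 = +1.
v=11: a=11^1·(≡5), b=11^2·(≡8) mod 11; (5|11)=+1, (8|11)=-1; (−1)^{1·2·5}·(+1)^2·(-1)^1 = -1.
v=29: a=29^1·(≡10), b=29^1·(≡14) mod 29; (10|29)=-1, (14|29)=-1; (−1)^{1·1·14}·(-1)^1·(-1)^1 = +1.
v=31: a=31^0·(≡13), b=31^1·(≡5) mod 31; (13|31)=-1, (5|31)=+1; (−1)^{0·1·15}·(-1)^1·(+1)^0 = -1.
v=23: a=23^0·(≡17), b=23^1·(≡13) mod 23; (17|23)=-1, (13|23)=+1; (−1)^{0·1·11}·(-1)^1·(+1)^0 = -1.
v=∞: 118030 > 0 and -72679655 < 0  ⇒  (a,b)_∞ = +1.
v=5: a=5^1·(≡1), b=5^1·(≡1) mod 5; (1|5)=+1, (1|5)=+1; (−1)^{1·1·2}·(+1)^1·(+1)^1 = +1.
v=37: a=37^1·(≡8), b=37^1·(≡17) mod 37; (8|37)=-1, (17|37)=-1; (−1)^{1·1·18}·(-1)^1·(-1)^1 = +1.
|Ram(118030, -72679655)| = 4, even; anisotropic at {11, 19, 23, 31}.

[11, 19, 23, 31]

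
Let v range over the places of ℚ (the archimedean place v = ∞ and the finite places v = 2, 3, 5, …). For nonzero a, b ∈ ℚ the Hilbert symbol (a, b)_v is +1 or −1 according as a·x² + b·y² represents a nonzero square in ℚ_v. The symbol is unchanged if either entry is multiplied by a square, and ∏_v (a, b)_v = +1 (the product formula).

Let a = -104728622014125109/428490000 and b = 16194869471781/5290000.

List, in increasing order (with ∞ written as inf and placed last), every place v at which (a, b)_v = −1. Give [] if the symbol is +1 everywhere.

[7, 17, 29, 37]

Mod squares: a ≡ -106981, b ≡ 51457861. Check v ∈ {∞, 2, 3, 5, 7, 11, 13, 17, 23, 29, 31, 37}.
v=13: a=13^2·(≡4), b=13^1·(≡7) mod 13; (4|13)=+1, (7|13)=-1; (−1)^{2·1·6}·(+1)^1·(-1)^2 = +1.
v=3: a=3^-4·(≡2), b=3^2·(≡1) mod 3; (2|3)=-1, (1|3)=+1; (−1)^{-4·2·1}·(-1)^2·(+1)^-4 = +1.
v=23: a=23^-2·(≡15), b=23^-2·(≡20) mod 23; (15|23)=-1, (20|23)=-1; (−1)^{-2·-2·11}·(-1)^-2·(-1)^-2 = +1.
v=29: a=29^1·(≡20), b=29^1·(≡11) mod 29; (20|29)=+1, (11|29)=-1; (−1)^{1·1·14}·(+1)^1·(-1)^1 = -1.
v=11: a=11^4·(≡9), b=11^2·(≡9) mod 11; (9|11)=+1, (9|11)=+1; (−1)^{4·2·5}·(+1)^2·(+1)^4 = +1.
v=7: a=7^1·(≡6), b=7^1·(≡5) mod 7; (6|7)=-1, (5|7)=-1; (−1)^{1·1·3}·(-1)^1·(-1)^1 = -1.
v=37: a=37^2·(≡15), b=37^1·(≡34) mod 37; (15|37)=-1, (34|37)=+1; (−1)^{2·1·18}·(-1)^1·(+1)^2 = -1.
v=2: v_2(a)=-4, v_2(b)=-4; units ≡ 3, 5 (mod 8); ε·ε+αω+βω = 1·0+-4·1+-4·1 ≡ 0  ⇒  (a,b)_2 = +1.
v=31: a=31^1·(≡27), b=31^1·(≡9) mod 31; (27|31)=-1, (9|31)=+1; (−1)^{1·1·15}·(-1)^1·(+1)^1 = +1.
v=5: a=5^-4·(≡4), b=5^-4·(≡4) mod 5; (4|5)=+1, (4|5)=+1; (−1)^{-4·-4·2}·(+1)^-4·(+1)^-4 = +1.
v=∞: -106981 < 0 and 51457861 > 0  ⇒  (a,b)_∞ = +1.
v=17: a=17^3·(≡3), b=17^3·(≡4) mod 17; (3|17)=-1, (4|17)=+1; (−1)^{3·3·8}·(-1)^3·(+1)^3 = -1.
Ram(-106981, 51457861) = {7, 17, 29, 37}; no ℚ_7-point on the conic.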